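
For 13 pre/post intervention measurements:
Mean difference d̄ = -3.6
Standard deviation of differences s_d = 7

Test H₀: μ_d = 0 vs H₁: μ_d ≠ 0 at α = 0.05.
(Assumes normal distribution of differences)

Answer: t = -1.8542, fail to reject H₀

Derivation:
df = n - 1 = 12
SE = s_d/√n = 7/√13 = 1.9415
t = d̄/SE = -3.6/1.9415 = -1.8542
Critical value: t_{0.025,12} = ±2.179
p-value ≈ 0.0884
Decision: fail to reject H₀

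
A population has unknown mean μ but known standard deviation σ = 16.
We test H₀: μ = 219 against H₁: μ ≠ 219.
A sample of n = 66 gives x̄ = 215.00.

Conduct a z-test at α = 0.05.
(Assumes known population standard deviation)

Answer: z = -2.0310, reject H₀

Derivation:
Standard error: SE = σ/√n = 16/√66 = 1.9695
z-statistic: z = (x̄ - μ₀)/SE = (215.00 - 219)/1.9695 = -2.0310
Critical value: ±1.960
p-value = 0.0423
Decision: reject H₀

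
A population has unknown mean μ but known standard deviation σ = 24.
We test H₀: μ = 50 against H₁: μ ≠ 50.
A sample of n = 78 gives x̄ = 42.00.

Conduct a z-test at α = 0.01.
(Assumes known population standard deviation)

Standard error: SE = σ/√n = 24/√78 = 2.7175
z-statistic: z = (x̄ - μ₀)/SE = (42.00 - 50)/2.7175 = -2.9439
Critical value: ±2.576
p-value = 0.0032
Decision: reject H₀

Answer: z = -2.9439, reject H₀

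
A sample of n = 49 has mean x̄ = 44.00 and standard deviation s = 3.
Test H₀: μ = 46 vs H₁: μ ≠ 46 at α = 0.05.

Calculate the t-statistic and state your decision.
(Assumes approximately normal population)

Answer: t = -4.6664, reject H₀

Derivation:
df = n - 1 = 48
SE = s/√n = 3/√49 = 0.4286
t = (x̄ - μ₀)/SE = (44.00 - 46)/0.4286 = -4.6664
Critical value: t_{0.025,48} = ±2.011
p-value < 0.0001
Decision: reject H₀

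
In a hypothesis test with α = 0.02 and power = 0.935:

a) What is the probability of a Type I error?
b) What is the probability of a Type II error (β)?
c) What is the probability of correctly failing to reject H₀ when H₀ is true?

Answer: a) 0.02, b) 0.065, c) 0.98

Derivation:
a) Type I error probability = α = 0.02
b) Power = P(reject H₀ | H₁ true) = 1 - β = 0.935, so Type II error probability = β = 1 - Power = 0.065
c) P(fail to reject H₀ | H₀ true) = 1 - α = 0.98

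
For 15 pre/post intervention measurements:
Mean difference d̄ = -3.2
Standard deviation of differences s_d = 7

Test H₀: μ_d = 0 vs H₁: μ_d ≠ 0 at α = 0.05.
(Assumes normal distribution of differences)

Answer: t = -1.7705, fail to reject H₀

Derivation:
df = n - 1 = 14
SE = s_d/√n = 7/√15 = 1.8074
t = d̄/SE = -3.2/1.8074 = -1.7705
Critical value: t_{0.025,14} = ±2.145
p-value ≈ 0.0984
Decision: fail to reject H₀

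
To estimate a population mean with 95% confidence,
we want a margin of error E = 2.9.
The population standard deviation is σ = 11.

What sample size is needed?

Answer: n = 56

Derivation:
z_0.025 = 1.960
n = (z×σ/E)² = (1.960×11/2.9)²
n = 55.2715
Round up: n = 56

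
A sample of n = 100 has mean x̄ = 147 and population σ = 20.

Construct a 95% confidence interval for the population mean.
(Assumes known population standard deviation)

Answer: (143.0800, 150.9200)

Derivation:
Confidence level: 95%, α = 0.05
z_0.025 = 1.960
SE = σ/√n = 20/√100 = 2.0000
Margin of error = 1.960 × 2.0000 = 3.9200
CI: x̄ ± margin = 147 ± 3.9200
CI: (143.0800, 150.9200)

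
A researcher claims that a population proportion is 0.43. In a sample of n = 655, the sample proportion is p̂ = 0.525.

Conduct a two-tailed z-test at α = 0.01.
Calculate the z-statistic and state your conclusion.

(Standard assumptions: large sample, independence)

Answer: z = 4.9111, reject H₀

Derivation:
H₀: p = 0.43, H₁: p ≠ 0.43
Standard error: SE = √(p₀(1-p₀)/n) = √(0.43×0.57/655) = 0.019344
z-statistic: z = (p̂ - p₀)/SE = (0.525 - 0.43)/0.019344 = 4.9111
Critical value: z_0.005 = ±2.576
p-value < 0.0001
Decision: reject H₀ at α = 0.01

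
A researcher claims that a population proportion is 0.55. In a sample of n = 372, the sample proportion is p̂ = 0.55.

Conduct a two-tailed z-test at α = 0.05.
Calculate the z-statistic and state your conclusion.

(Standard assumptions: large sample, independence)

H₀: p = 0.55, H₁: p ≠ 0.55
Standard error: SE = √(p₀(1-p₀)/n) = √(0.55×0.45/372) = 0.025794
z-statistic: z = (p̂ - p₀)/SE = (0.55 - 0.55)/0.025794 = 0.0000
Critical value: z_0.025 = ±1.960
p-value = 1.0000
Decision: fail to reject H₀ at α = 0.05

Answer: z = 0.0000, fail to reject H₀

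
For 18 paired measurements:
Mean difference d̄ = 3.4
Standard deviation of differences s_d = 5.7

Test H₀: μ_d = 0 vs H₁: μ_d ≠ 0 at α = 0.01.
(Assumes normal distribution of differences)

Answer: t = 2.5307, fail to reject H₀

Derivation:
df = n - 1 = 17
SE = s_d/√n = 5.7/√18 = 1.3435
t = d̄/SE = 3.4/1.3435 = 2.5307
Critical value: t_{0.005,17} = ±2.898
p-value ≈ 0.0215
Decision: fail to reject H₀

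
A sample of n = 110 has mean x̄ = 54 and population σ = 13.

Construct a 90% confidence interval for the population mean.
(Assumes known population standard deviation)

Answer: (51.9610, 56.0390)

Derivation:
Confidence level: 90%, α = 0.1
z_0.05 = 1.645
SE = σ/√n = 13/√110 = 1.2395
Margin of error = 1.645 × 1.2395 = 2.0390
CI: x̄ ± margin = 54 ± 2.0390
CI: (51.9610, 56.0390)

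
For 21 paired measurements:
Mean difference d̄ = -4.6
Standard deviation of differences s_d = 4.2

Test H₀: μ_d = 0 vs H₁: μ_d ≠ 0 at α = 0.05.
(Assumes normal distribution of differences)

Answer: t = -5.0191, reject H₀

Derivation:
df = n - 1 = 20
SE = s_d/√n = 4.2/√21 = 0.9165
t = d̄/SE = -4.6/0.9165 = -5.0191
Critical value: t_{0.025,20} = ±2.086
p-value ≈ 0.0001
Decision: reject H₀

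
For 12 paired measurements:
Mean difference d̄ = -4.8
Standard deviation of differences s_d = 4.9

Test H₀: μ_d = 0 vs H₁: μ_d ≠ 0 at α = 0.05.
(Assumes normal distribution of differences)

Answer: t = -3.3934, reject H₀

Derivation:
df = n - 1 = 11
SE = s_d/√n = 4.9/√12 = 1.4145
t = d̄/SE = -4.8/1.4145 = -3.3934
Critical value: t_{0.025,11} = ±2.201
p-value ≈ 0.0060
Decision: reject H₀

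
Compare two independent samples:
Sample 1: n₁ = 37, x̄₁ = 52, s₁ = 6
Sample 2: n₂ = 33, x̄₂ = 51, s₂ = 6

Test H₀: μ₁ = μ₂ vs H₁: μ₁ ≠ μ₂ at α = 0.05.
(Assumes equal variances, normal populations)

Pooled variance: s²_p = [36×6² + 32×6²]/(68) = 36.0000
s_p = 6.0000
SE = s_p×√(1/n₁ + 1/n₂) = 6.0000×√(1/37 + 1/33) = 1.4366
t = (x̄₁ - x̄₂)/SE = (52 - 51)/1.4366 = 0.6961
df = 68, t-critical = ±1.995
Decision: fail to reject H₀

Answer: t = 0.6961, fail to reject H₀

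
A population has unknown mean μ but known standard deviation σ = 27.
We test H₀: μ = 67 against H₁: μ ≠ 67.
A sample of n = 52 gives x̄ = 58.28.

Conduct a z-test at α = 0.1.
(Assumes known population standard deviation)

Answer: z = -2.3289, reject H₀

Derivation:
Standard error: SE = σ/√n = 27/√52 = 3.7442
z-statistic: z = (x̄ - μ₀)/SE = (58.28 - 67)/3.7442 = -2.3289
Critical value: ±1.645
p-value = 0.0199
Decision: reject H₀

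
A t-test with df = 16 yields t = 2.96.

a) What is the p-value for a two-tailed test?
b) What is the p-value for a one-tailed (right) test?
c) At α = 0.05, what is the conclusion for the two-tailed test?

Answer: a) 0.0092, b) 0.0046, c) reject H₀

Derivation:
Using t-distribution with df = 16:
a) Two-tailed: p = 2×P(T > 2.96) = 0.0092
b) One-tailed: p = P(T > 2.96) = 0.0046
c) 0.0092 < 0.05, reject H₀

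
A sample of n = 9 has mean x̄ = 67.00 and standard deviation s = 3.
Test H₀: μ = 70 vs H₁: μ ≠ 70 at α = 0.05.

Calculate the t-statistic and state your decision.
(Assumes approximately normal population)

df = n - 1 = 8
SE = s/√n = 3/√9 = 1.0000
t = (x̄ - μ₀)/SE = (67.00 - 70)/1.0000 = -3.0000
Critical value: t_{0.025,8} = ±2.306
p-value ≈ 0.0171
Decision: reject H₀

Answer: t = -3.0000, reject H₀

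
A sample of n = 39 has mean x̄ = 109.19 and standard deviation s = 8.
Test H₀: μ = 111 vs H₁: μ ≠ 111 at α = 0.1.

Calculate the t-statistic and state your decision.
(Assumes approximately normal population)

Answer: t = -1.4130, fail to reject H₀

Derivation:
df = n - 1 = 38
SE = s/√n = 8/√39 = 1.2810
t = (x̄ - μ₀)/SE = (109.19 - 111)/1.2810 = -1.4130
Critical value: t_{0.05,38} = ±1.686
p-value ≈ 0.1658
Decision: fail to reject H₀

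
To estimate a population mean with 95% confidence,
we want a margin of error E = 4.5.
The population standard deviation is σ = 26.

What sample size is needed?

z_0.025 = 1.960
n = (z×σ/E)² = (1.960×26/4.5)²
n = 128.2430
Round up: n = 129

Answer: n = 129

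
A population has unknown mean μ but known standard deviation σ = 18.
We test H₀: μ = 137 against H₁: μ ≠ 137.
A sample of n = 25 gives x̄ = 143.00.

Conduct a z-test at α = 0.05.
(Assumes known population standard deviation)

Answer: z = 1.6667, fail to reject H₀

Derivation:
Standard error: SE = σ/√n = 18/√25 = 3.6000
z-statistic: z = (x̄ - μ₀)/SE = (143.00 - 137)/3.6000 = 1.6667
Critical value: ±1.960
p-value = 0.0956
Decision: fail to reject H₀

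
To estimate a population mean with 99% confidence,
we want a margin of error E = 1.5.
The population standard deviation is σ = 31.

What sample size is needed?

Answer: n = 2835

Derivation:
z_0.005 = 2.576
n = (z×σ/E)² = (2.576×31/1.5)²
n = 2834.2137
Round up: n = 2835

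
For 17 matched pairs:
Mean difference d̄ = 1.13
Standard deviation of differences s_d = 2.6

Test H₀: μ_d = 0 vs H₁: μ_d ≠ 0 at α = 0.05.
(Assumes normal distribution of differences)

df = n - 1 = 16
SE = s_d/√n = 2.6/√17 = 0.6306
t = d̄/SE = 1.13/0.6306 = 1.7919
Critical value: t_{0.025,16} = ±2.120
p-value ≈ 0.0921
Decision: fail to reject H₀

Answer: t = 1.7919, fail to reject H₀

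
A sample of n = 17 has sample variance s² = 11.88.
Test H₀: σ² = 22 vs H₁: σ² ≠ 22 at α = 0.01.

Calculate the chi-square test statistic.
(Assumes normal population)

df = n - 1 = 16
χ² = (n-1)s²/σ₀² = 16×11.88/22 = 8.6400
Critical values: χ²_{0.995,16} = 5.142, χ²_{0.005,16} = 34.267
Rejection region: χ² < 5.142 or χ² > 34.267
Decision: fail to reject H₀

Answer: χ² = 8.6400, fail to reject H₀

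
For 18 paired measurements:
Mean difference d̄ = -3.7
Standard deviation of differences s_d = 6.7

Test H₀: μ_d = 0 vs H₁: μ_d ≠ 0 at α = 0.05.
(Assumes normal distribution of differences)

df = n - 1 = 17
SE = s_d/√n = 6.7/√18 = 1.5792
t = d̄/SE = -3.7/1.5792 = -2.3430
Critical value: t_{0.025,17} = ±2.110
p-value ≈ 0.0316
Decision: reject H₀

Answer: t = -2.3430, reject H₀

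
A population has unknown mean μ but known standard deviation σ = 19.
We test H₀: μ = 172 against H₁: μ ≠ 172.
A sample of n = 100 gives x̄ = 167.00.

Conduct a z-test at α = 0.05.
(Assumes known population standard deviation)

Standard error: SE = σ/√n = 19/√100 = 1.9000
z-statistic: z = (x̄ - μ₀)/SE = (167.00 - 172)/1.9000 = -2.6316
Critical value: ±1.960
p-value = 0.0085
Decision: reject H₀

Answer: z = -2.6316, reject H₀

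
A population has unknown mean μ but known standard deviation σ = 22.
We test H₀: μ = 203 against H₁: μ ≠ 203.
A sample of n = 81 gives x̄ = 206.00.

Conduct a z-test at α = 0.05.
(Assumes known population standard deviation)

Standard error: SE = σ/√n = 22/√81 = 2.4444
z-statistic: z = (x̄ - μ₀)/SE = (206.00 - 203)/2.4444 = 1.2273
Critical value: ±1.960
p-value = 0.2197
Decision: fail to reject H₀

Answer: z = 1.2273, fail to reject H₀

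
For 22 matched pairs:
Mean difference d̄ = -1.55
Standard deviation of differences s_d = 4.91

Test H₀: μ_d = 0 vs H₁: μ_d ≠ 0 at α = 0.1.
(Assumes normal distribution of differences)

Answer: t = -1.4807, fail to reject H₀

Derivation:
df = n - 1 = 21
SE = s_d/√n = 4.91/√22 = 1.0468
t = d̄/SE = -1.55/1.0468 = -1.4807
Critical value: t_{0.05,21} = ±1.721
p-value ≈ 0.1535
Decision: fail to reject H₀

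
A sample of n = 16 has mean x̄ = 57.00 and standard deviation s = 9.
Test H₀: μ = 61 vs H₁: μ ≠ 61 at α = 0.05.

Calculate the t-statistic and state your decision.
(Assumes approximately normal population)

df = n - 1 = 15
SE = s/√n = 9/√16 = 2.2500
t = (x̄ - μ₀)/SE = (57.00 - 61)/2.2500 = -1.7778
Critical value: t_{0.025,15} = ±2.131
p-value ≈ 0.0957
Decision: fail to reject H₀

Answer: t = -1.7778, fail to reject H₀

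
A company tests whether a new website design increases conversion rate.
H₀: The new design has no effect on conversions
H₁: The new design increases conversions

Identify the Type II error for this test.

Answer: Keeping the old design when the new one would have increased conversions

Derivation:
Type I error: rejecting H₀ when it is actually true (false positive).
Type II error: failing to reject H₀ when H₁ is actually true (false negative).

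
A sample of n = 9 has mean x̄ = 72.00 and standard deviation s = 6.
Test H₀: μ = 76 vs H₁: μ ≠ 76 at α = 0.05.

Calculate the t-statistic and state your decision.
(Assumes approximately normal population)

df = n - 1 = 8
SE = s/√n = 6/√9 = 2.0000
t = (x̄ - μ₀)/SE = (72.00 - 76)/2.0000 = -2.0000
Critical value: t_{0.025,8} = ±2.306
p-value ≈ 0.0805
Decision: fail to reject H₀

Answer: t = -2.0000, fail to reject H₀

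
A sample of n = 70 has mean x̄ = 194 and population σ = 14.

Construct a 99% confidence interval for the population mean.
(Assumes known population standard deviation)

Answer: (189.6896, 198.3104)

Derivation:
Confidence level: 99%, α = 0.01
z_0.005 = 2.576
SE = σ/√n = 14/√70 = 1.6733
Margin of error = 2.576 × 1.6733 = 4.3104
CI: x̄ ± margin = 194 ± 4.3104
CI: (189.6896, 198.3104)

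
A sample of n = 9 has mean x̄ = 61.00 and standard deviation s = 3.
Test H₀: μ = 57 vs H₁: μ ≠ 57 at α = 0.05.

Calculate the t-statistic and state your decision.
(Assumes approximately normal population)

Answer: t = 4.0000, reject H₀

Derivation:
df = n - 1 = 8
SE = s/√n = 3/√9 = 1.0000
t = (x̄ - μ₀)/SE = (61.00 - 57)/1.0000 = 4.0000
Critical value: t_{0.025,8} = ±2.306
p-value ≈ 0.0039
Decision: reject H₀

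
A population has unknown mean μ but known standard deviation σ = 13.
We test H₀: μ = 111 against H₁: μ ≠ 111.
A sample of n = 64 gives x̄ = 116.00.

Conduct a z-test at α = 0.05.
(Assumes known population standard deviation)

Standard error: SE = σ/√n = 13/√64 = 1.6250
z-statistic: z = (x̄ - μ₀)/SE = (116.00 - 111)/1.6250 = 3.0769
Critical value: ±1.960
p-value = 0.0021
Decision: reject H₀

Answer: z = 3.0769, reject H₀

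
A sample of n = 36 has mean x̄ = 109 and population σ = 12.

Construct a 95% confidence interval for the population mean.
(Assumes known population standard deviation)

Answer: (105.0800, 112.9200)

Derivation:
Confidence level: 95%, α = 0.05
z_0.025 = 1.960
SE = σ/√n = 12/√36 = 2.0000
Margin of error = 1.960 × 2.0000 = 3.9200
CI: x̄ ± margin = 109 ± 3.9200
CI: (105.0800, 112.9200)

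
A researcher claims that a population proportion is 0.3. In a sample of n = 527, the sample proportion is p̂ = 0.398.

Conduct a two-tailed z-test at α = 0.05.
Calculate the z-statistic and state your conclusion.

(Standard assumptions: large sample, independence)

Answer: z = 4.9093, reject H₀

Derivation:
H₀: p = 0.3, H₁: p ≠ 0.3
Standard error: SE = √(p₀(1-p₀)/n) = √(0.3×0.7/527) = 0.019962
z-statistic: z = (p̂ - p₀)/SE = (0.398 - 0.3)/0.019962 = 4.9093
Critical value: z_0.025 = ±1.960
p-value < 0.0001
Decision: reject H₀ at α = 0.05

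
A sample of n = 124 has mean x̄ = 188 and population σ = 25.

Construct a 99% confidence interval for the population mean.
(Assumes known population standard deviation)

Answer: (182.2166, 193.7834)

Derivation:
Confidence level: 99%, α = 0.01
z_0.005 = 2.576
SE = σ/√n = 25/√124 = 2.2451
Margin of error = 2.576 × 2.2451 = 5.7834
CI: x̄ ± margin = 188 ± 5.7834
CI: (182.2166, 193.7834)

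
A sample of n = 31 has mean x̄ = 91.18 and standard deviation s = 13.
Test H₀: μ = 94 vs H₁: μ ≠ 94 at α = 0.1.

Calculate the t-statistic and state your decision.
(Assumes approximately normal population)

df = n - 1 = 30
SE = s/√n = 13/√31 = 2.3349
t = (x̄ - μ₀)/SE = (91.18 - 94)/2.3349 = -1.2078
Critical value: t_{0.05,30} = ±1.697
p-value ≈ 0.2366
Decision: fail to reject H₀

Answer: t = -1.2078, fail to reject H₀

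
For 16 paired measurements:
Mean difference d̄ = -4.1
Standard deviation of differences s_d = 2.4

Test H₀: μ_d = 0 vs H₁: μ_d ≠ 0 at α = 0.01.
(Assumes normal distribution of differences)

df = n - 1 = 15
SE = s_d/√n = 2.4/√16 = 0.6000
t = d̄/SE = -4.1/0.6000 = -6.8333
Critical value: t_{0.005,15} = ±2.947
p-value < 0.0001
Decision: reject H₀

Answer: t = -6.8333, reject H₀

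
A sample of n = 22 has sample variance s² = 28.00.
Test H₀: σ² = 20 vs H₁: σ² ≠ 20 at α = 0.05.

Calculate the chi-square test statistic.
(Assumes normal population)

Answer: χ² = 29.4000, fail to reject H₀

Derivation:
df = n - 1 = 21
χ² = (n-1)s²/σ₀² = 21×28.00/20 = 29.4000
Critical values: χ²_{0.975,21} = 10.283, χ²_{0.025,21} = 35.479
Rejection region: χ² < 10.283 or χ² > 35.479
Decision: fail to reject H₀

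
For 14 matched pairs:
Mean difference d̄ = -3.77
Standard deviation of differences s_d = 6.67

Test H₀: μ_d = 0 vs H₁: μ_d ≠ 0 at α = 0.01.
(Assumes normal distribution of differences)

Answer: t = -2.1149, fail to reject H₀

Derivation:
df = n - 1 = 13
SE = s_d/√n = 6.67/√14 = 1.7826
t = d̄/SE = -3.77/1.7826 = -2.1149
Critical value: t_{0.005,13} = ±3.012
p-value ≈ 0.0543
Decision: fail to reject H₀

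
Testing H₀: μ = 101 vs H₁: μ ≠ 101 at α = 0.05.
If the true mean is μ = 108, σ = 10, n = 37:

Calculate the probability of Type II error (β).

SE = σ/√n = 10/√37 = 1.6440
Critical values: μ₀ ± z_0.025×SE = 101 ± 1.960×1.6440
Acceptance region: (97.7778, 104.2222)
Under H₁ (μ = 108): z_high = (104.2222 - 108)/1.6440 = -2.2979, z_low = (97.7778 - 108)/1.6440 = -6.2179
β = P(not reject | H₁) = Φ(-2.2979) - Φ(-6.2179) ≈ 0.0108

Answer: β ≈ 0.0108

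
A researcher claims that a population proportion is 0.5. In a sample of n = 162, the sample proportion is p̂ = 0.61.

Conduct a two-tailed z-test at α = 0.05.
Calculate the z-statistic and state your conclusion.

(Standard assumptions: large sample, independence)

H₀: p = 0.5, H₁: p ≠ 0.5
Standard error: SE = √(p₀(1-p₀)/n) = √(0.5×0.5/162) = 0.039284
z-statistic: z = (p̂ - p₀)/SE = (0.61 - 0.5)/0.039284 = 2.8001
Critical value: z_0.025 = ±1.960
p-value = 0.0051
Decision: reject H₀ at α = 0.05

Answer: z = 2.8001, reject H₀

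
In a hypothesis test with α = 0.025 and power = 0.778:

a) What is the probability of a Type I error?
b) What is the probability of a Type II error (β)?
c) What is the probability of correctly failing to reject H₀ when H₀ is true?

Answer: a) 0.025, b) 0.222, c) 0.975

Derivation:
a) Type I error probability = α = 0.025
b) Power = P(reject H₀ | H₁ true) = 1 - β = 0.778, so Type II error probability = β = 1 - Power = 0.222
c) P(fail to reject H₀ | H₀ true) = 1 - α = 0.975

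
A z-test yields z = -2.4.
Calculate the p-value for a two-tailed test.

For z = -2.4:
p = 2×P(Z > |-2.4|) = 2×(1 - Φ(2.4)) = 0.0164

Answer: p-value ≈ 0.0164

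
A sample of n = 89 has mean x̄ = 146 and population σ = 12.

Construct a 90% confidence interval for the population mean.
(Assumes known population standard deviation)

Confidence level: 90%, α = 0.1
z_0.05 = 1.645
SE = σ/√n = 12/√89 = 1.2720
Margin of error = 1.645 × 1.2720 = 2.0924
CI: x̄ ± margin = 146 ± 2.0924
CI: (143.9076, 148.0924)

Answer: (143.9076, 148.0924)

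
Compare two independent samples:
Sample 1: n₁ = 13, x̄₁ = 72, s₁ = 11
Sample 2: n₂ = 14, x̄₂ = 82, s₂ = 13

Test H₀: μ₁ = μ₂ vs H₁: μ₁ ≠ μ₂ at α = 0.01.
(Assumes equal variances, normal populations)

Answer: t = -2.1490, fail to reject H₀

Derivation:
Pooled variance: s²_p = [12×11² + 13×13²]/(25) = 145.9600
s_p = 12.0814
SE = s_p×√(1/n₁ + 1/n₂) = 12.0814×√(1/13 + 1/14) = 4.6533
t = (x̄₁ - x̄₂)/SE = (72 - 82)/4.6533 = -2.1490
df = 25, t-critical = ±2.787
Decision: fail to reject H₀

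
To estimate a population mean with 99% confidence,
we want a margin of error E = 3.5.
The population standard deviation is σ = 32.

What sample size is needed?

z_0.005 = 2.576
n = (z×σ/E)² = (2.576×32/3.5)²
n = 554.6967
Round up: n = 555

Answer: n = 555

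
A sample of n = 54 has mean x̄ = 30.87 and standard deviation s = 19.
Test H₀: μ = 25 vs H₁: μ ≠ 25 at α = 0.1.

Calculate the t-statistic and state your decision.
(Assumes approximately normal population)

df = n - 1 = 53
SE = s/√n = 19/√54 = 2.5856
t = (x̄ - μ₀)/SE = (30.87 - 25)/2.5856 = 2.2703
Critical value: t_{0.05,53} = ±1.674
p-value ≈ 0.0273
Decision: reject H₀

Answer: t = 2.2703, reject H₀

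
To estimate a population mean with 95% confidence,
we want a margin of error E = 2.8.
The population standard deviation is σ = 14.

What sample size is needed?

z_0.025 = 1.960
n = (z×σ/E)² = (1.960×14/2.8)²
n = 96.0400
Round up: n = 97

Answer: n = 97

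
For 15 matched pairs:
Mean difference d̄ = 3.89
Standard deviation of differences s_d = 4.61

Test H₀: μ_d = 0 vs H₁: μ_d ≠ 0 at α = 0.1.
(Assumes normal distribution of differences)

Answer: t = 3.2681, reject H₀

Derivation:
df = n - 1 = 14
SE = s_d/√n = 4.61/√15 = 1.1903
t = d̄/SE = 3.89/1.1903 = 3.2681
Critical value: t_{0.05,14} = ±1.761
p-value ≈ 0.0056
Decision: reject H₀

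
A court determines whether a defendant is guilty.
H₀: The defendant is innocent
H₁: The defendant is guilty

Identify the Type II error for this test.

A Type I error (probability α) occurs when we reject a true H₀.
A Type II error (probability β) occurs when we fail to reject a false H₀.

Answer: Acquitting a guilty person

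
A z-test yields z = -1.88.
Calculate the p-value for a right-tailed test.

For z = -1.88:
p = P(Z > -1.88) = 1 - Φ(-1.88) = 0.9699

Answer: p-value ≈ 0.9699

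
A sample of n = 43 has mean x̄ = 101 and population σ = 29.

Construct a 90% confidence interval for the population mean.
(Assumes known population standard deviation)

Answer: (93.7250, 108.2750)

Derivation:
Confidence level: 90%, α = 0.1
z_0.05 = 1.645
SE = σ/√n = 29/√43 = 4.4225
Margin of error = 1.645 × 4.4225 = 7.2750
CI: x̄ ± margin = 101 ± 7.2750
CI: (93.7250, 108.2750)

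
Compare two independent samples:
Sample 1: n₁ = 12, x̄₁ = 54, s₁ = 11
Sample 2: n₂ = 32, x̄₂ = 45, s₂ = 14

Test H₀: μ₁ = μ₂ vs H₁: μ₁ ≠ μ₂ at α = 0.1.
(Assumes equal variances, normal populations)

Pooled variance: s²_p = [11×11² + 31×14²]/(42) = 176.3571
s_p = 13.2800
SE = s_p×√(1/n₁ + 1/n₂) = 13.2800×√(1/12 + 1/32) = 4.4953
t = (x̄₁ - x̄₂)/SE = (54 - 45)/4.4953 = 2.0021
df = 42, t-critical = ±1.682
Decision: reject H₀

Answer: t = 2.0021, reject H₀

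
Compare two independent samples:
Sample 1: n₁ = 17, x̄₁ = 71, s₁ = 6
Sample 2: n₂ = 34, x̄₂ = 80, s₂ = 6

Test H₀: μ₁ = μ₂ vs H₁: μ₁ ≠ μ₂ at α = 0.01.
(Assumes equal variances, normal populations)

Pooled variance: s²_p = [16×6² + 33×6²]/(49) = 36.0000
s_p = 6.0000
SE = s_p×√(1/n₁ + 1/n₂) = 6.0000×√(1/17 + 1/34) = 1.7823
t = (x̄₁ - x̄₂)/SE = (71 - 80)/1.7823 = -5.0497
df = 49, t-critical = ±2.680
Decision: reject H₀

Answer: t = -5.0497, reject H₀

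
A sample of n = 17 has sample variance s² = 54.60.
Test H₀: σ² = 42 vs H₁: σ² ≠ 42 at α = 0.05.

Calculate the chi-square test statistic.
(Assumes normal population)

Answer: χ² = 20.8000, fail to reject H₀

Derivation:
df = n - 1 = 16
χ² = (n-1)s²/σ₀² = 16×54.60/42 = 20.8000
Critical values: χ²_{0.975,16} = 6.908, χ²_{0.025,16} = 28.845
Rejection region: χ² < 6.908 or χ² > 28.845
Decision: fail to reject H₀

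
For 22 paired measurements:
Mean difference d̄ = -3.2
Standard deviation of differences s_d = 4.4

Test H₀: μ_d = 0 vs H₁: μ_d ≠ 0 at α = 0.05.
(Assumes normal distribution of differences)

df = n - 1 = 21
SE = s_d/√n = 4.4/√22 = 0.9381
t = d̄/SE = -3.2/0.9381 = -3.4112
Critical value: t_{0.025,21} = ±2.080
p-value ≈ 0.0026
Decision: reject H₀

Answer: t = -3.4112, reject H₀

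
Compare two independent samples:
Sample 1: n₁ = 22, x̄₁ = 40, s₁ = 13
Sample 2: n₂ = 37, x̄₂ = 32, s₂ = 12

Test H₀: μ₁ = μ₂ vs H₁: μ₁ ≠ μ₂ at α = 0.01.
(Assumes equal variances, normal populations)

Pooled variance: s²_p = [21×13² + 36×12²]/(57) = 153.2105
s_p = 12.3778
SE = s_p×√(1/n₁ + 1/n₂) = 12.3778×√(1/22 + 1/37) = 3.3324
t = (x̄₁ - x̄₂)/SE = (40 - 32)/3.3324 = 2.4007
df = 57, t-critical = ±2.665
Decision: fail to reject H₀

Answer: t = 2.4007, fail to reject H₀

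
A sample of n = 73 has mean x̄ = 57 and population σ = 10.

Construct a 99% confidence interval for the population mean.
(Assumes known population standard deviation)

Answer: (53.9850, 60.0150)

Derivation:
Confidence level: 99%, α = 0.01
z_0.005 = 2.576
SE = σ/√n = 10/√73 = 1.1704
Margin of error = 2.576 × 1.1704 = 3.0150
CI: x̄ ± margin = 57 ± 3.0150
CI: (53.9850, 60.0150)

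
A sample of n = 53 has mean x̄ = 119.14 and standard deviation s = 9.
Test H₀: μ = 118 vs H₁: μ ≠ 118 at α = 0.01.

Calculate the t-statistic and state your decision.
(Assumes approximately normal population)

Answer: t = 0.9222, fail to reject H₀

Derivation:
df = n - 1 = 52
SE = s/√n = 9/√53 = 1.2362
t = (x̄ - μ₀)/SE = (119.14 - 118)/1.2362 = 0.9222
Critical value: t_{0.005,52} = ±2.674
p-value ≈ 0.3607
Decision: fail to reject H₀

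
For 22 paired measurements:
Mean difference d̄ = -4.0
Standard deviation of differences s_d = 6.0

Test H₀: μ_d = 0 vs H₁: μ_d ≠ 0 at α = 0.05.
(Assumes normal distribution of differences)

Answer: t = -3.1270, reject H₀

Derivation:
df = n - 1 = 21
SE = s_d/√n = 6.0/√22 = 1.2792
t = d̄/SE = -4.0/1.2792 = -3.1270
Critical value: t_{0.025,21} = ±2.080
p-value ≈ 0.0051
Decision: reject H₀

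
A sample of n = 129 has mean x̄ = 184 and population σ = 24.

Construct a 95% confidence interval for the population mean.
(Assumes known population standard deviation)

Answer: (179.8583, 188.1417)

Derivation:
Confidence level: 95%, α = 0.05
z_0.025 = 1.960
SE = σ/√n = 24/√129 = 2.1131
Margin of error = 1.960 × 2.1131 = 4.1417
CI: x̄ ± margin = 184 ± 4.1417
CI: (179.8583, 188.1417)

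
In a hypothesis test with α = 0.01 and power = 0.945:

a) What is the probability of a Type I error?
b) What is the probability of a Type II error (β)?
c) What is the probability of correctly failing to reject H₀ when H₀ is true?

a) Type I error probability = α = 0.01
b) Power = P(reject H₀ | H₁ true) = 1 - β = 0.945, so Type II error probability = β = 1 - Power = 0.055
c) P(fail to reject H₀ | H₀ true) = 1 - α = 0.99

Answer: a) 0.01, b) 0.055, c) 0.99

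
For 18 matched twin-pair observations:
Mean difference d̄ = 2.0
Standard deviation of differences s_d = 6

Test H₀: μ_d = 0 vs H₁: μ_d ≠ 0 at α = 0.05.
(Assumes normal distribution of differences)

df = n - 1 = 17
SE = s_d/√n = 6/√18 = 1.4142
t = d̄/SE = 2.0/1.4142 = 1.4142
Critical value: t_{0.025,17} = ±2.110
p-value ≈ 0.1754
Decision: fail to reject H₀

Answer: t = 1.4142, fail to reject H₀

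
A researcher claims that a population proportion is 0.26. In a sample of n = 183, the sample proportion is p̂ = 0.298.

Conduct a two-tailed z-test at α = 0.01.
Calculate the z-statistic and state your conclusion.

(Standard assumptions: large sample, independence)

Answer: z = 1.1719, fail to reject H₀

Derivation:
H₀: p = 0.26, H₁: p ≠ 0.26
Standard error: SE = √(p₀(1-p₀)/n) = √(0.26×0.74/183) = 0.032425
z-statistic: z = (p̂ - p₀)/SE = (0.298 - 0.26)/0.032425 = 1.1719
Critical value: z_0.005 = ±2.576
p-value = 0.2412
Decision: fail to reject H₀ at α = 0.01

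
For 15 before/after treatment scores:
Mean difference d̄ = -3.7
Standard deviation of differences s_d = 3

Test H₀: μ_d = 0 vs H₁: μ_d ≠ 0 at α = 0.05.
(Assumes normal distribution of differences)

Answer: t = -4.7767, reject H₀

Derivation:
df = n - 1 = 14
SE = s_d/√n = 3/√15 = 0.7746
t = d̄/SE = -3.7/0.7746 = -4.7767
Critical value: t_{0.025,14} = ±2.145
p-value ≈ 0.0003
Decision: reject H₀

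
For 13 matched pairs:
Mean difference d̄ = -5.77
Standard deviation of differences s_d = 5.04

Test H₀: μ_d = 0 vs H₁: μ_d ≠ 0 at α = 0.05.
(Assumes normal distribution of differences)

df = n - 1 = 12
SE = s_d/√n = 5.04/√13 = 1.3978
t = d̄/SE = -5.77/1.3978 = -4.1279
Critical value: t_{0.025,12} = ±2.179
p-value ≈ 0.0014
Decision: reject H₀

Answer: t = -4.1279, reject H₀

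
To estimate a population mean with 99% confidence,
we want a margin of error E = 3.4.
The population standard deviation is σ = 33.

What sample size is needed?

Answer: n = 626

Derivation:
z_0.005 = 2.576
n = (z×σ/E)² = (2.576×33/3.4)²
n = 625.1177
Round up: n = 626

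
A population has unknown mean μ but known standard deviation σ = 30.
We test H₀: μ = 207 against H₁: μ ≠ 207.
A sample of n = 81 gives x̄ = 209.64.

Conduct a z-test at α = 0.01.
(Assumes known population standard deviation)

Standard error: SE = σ/√n = 30/√81 = 3.3333
z-statistic: z = (x̄ - μ₀)/SE = (209.64 - 207)/3.3333 = 0.7920
Critical value: ±2.576
p-value = 0.4284
Decision: fail to reject H₀

Answer: z = 0.7920, fail to reject H₀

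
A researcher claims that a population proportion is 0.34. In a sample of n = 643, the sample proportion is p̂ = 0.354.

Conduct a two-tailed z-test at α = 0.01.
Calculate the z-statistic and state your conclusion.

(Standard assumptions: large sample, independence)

H₀: p = 0.34, H₁: p ≠ 0.34
Standard error: SE = √(p₀(1-p₀)/n) = √(0.34×0.66/643) = 0.018681
z-statistic: z = (p̂ - p₀)/SE = (0.354 - 0.34)/0.018681 = 0.7494
Critical value: z_0.005 = ±2.576
p-value = 0.4536
Decision: fail to reject H₀ at α = 0.01

Answer: z = 0.7494, fail to reject H₀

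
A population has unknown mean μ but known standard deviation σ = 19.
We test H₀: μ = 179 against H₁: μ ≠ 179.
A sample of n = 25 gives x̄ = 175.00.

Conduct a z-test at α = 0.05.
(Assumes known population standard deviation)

Answer: z = -1.0526, fail to reject H₀

Derivation:
Standard error: SE = σ/√n = 19/√25 = 3.8000
z-statistic: z = (x̄ - μ₀)/SE = (175.00 - 179)/3.8000 = -1.0526
Critical value: ±1.960
p-value = 0.2925
Decision: fail to reject H₀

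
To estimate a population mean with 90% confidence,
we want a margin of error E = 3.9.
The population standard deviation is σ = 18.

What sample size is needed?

Answer: n = 58

Derivation:
z_0.05 = 1.645
n = (z×σ/E)² = (1.645×18/3.9)²
n = 57.6431
Round up: n = 58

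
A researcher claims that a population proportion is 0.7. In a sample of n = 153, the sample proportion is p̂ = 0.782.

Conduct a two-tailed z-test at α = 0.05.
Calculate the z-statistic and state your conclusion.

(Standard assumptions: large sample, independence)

H₀: p = 0.7, H₁: p ≠ 0.7
Standard error: SE = √(p₀(1-p₀)/n) = √(0.7×0.3/153) = 0.037048
z-statistic: z = (p̂ - p₀)/SE = (0.782 - 0.7)/0.037048 = 2.2133
Critical value: z_0.025 = ±1.960
p-value = 0.0269
Decision: reject H₀ at α = 0.05

Answer: z = 2.2133, reject H₀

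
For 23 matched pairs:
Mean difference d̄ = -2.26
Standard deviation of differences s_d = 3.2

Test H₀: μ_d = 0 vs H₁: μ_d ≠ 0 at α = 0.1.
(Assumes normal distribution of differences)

Answer: t = -3.3873, reject H₀

Derivation:
df = n - 1 = 22
SE = s_d/√n = 3.2/√23 = 0.6672
t = d̄/SE = -2.26/0.6672 = -3.3873
Critical value: t_{0.05,22} = ±1.717
p-value ≈ 0.0027
Decision: reject H₀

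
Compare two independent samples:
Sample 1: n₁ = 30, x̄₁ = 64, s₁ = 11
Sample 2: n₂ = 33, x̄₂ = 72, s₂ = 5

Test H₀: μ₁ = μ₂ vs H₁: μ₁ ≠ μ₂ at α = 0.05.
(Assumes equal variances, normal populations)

Pooled variance: s²_p = [29×11² + 32×5²]/(61) = 70.6393
s_p = 8.4047
SE = s_p×√(1/n₁ + 1/n₂) = 8.4047×√(1/30 + 1/33) = 2.1202
t = (x̄₁ - x̄₂)/SE = (64 - 72)/2.1202 = -3.7732
df = 61, t-critical = ±2.000
Decision: reject H₀

Answer: t = -3.7732, reject H₀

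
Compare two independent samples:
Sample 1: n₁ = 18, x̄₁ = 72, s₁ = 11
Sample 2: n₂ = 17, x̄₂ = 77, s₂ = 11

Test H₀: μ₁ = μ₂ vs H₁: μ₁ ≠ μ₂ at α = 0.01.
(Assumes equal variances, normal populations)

Pooled variance: s²_p = [17×11² + 16×11²]/(33) = 121.0000
s_p = 11.0000
SE = s_p×√(1/n₁ + 1/n₂) = 11.0000×√(1/18 + 1/17) = 3.7202
t = (x̄₁ - x̄₂)/SE = (72 - 77)/3.7202 = -1.3440
df = 33, t-critical = ±2.733
Decision: fail to reject H₀

Answer: t = -1.3440, fail to reject H₀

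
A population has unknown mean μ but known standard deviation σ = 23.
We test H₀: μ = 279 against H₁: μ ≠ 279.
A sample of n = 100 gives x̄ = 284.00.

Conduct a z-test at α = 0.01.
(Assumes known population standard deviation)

Standard error: SE = σ/√n = 23/√100 = 2.3000
z-statistic: z = (x̄ - μ₀)/SE = (284.00 - 279)/2.3000 = 2.1739
Critical value: ±2.576
p-value = 0.0297
Decision: fail to reject H₀

Answer: z = 2.1739, fail to reject H₀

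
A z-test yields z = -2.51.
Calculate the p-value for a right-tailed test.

For z = -2.51:
p = P(Z > -2.51) = 1 - Φ(-2.51) = 0.9940

Answer: p-value ≈ 0.9940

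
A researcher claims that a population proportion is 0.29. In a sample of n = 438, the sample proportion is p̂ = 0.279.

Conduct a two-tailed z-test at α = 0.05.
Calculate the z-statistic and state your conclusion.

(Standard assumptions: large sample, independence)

H₀: p = 0.29, H₁: p ≠ 0.29
Standard error: SE = √(p₀(1-p₀)/n) = √(0.29×0.71/438) = 0.021682
z-statistic: z = (p̂ - p₀)/SE = (0.279 - 0.29)/0.021682 = -0.5073
Critical value: z_0.025 = ±1.960
p-value = 0.6119
Decision: fail to reject H₀ at α = 0.05

Answer: z = -0.5073, fail to reject H₀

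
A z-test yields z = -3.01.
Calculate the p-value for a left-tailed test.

For z = -3.01:
p = P(Z < -3.01) = Φ(-3.01) = 0.0013

Answer: p-value ≈ 0.0013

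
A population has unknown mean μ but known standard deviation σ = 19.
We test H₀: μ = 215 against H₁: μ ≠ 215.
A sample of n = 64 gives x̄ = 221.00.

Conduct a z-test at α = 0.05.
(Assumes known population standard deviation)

Standard error: SE = σ/√n = 19/√64 = 2.3750
z-statistic: z = (x̄ - μ₀)/SE = (221.00 - 215)/2.3750 = 2.5263
Critical value: ±1.960
p-value = 0.0115
Decision: reject H₀

Answer: z = 2.5263, reject H₀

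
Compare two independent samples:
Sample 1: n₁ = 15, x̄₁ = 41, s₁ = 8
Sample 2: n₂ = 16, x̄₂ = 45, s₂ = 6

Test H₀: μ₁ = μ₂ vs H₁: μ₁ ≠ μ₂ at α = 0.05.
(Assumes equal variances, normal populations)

Answer: t = -1.5817, fail to reject H₀

Derivation:
Pooled variance: s²_p = [14×8² + 15×6²]/(29) = 49.5172
s_p = 7.0368
SE = s_p×√(1/n₁ + 1/n₂) = 7.0368×√(1/15 + 1/16) = 2.5290
t = (x̄₁ - x̄₂)/SE = (41 - 45)/2.5290 = -1.5817
df = 29, t-critical = ±2.045
Decision: fail to reject H₀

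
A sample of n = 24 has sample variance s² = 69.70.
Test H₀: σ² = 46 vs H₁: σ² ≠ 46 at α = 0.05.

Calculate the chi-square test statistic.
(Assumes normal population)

Answer: χ² = 34.8500, fail to reject H₀

Derivation:
df = n - 1 = 23
χ² = (n-1)s²/σ₀² = 23×69.70/46 = 34.8500
Critical values: χ²_{0.975,23} = 11.689, χ²_{0.025,23} = 38.076
Rejection region: χ² < 11.689 or χ² > 38.076
Decision: fail to reject H₀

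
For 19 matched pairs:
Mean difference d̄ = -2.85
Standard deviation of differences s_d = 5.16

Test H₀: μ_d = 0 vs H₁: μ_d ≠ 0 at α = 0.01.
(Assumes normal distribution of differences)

df = n - 1 = 18
SE = s_d/√n = 5.16/√19 = 1.1838
t = d̄/SE = -2.85/1.1838 = -2.4075
Critical value: t_{0.005,18} = ±2.878
p-value ≈ 0.0270
Decision: fail to reject H₀

Answer: t = -2.4075, fail to reject H₀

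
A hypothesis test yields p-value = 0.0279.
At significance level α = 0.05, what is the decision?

Compare p-value to α:
0.0279 < 0.05
Decision: reject H₀

Answer: reject H₀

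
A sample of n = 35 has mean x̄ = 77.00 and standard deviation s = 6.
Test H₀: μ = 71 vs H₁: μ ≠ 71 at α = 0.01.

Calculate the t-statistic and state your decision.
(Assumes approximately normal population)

df = n - 1 = 34
SE = s/√n = 6/√35 = 1.0142
t = (x̄ - μ₀)/SE = (77.00 - 71)/1.0142 = 5.9160
Critical value: t_{0.005,34} = ±2.728
p-value < 0.0001
Decision: reject H₀

Answer: t = 5.9160, reject H₀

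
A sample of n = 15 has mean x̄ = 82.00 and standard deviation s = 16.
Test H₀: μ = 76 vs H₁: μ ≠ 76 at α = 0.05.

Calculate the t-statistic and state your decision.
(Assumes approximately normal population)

df = n - 1 = 14
SE = s/√n = 16/√15 = 4.1312
t = (x̄ - μ₀)/SE = (82.00 - 76)/4.1312 = 1.4524
Critical value: t_{0.025,14} = ±2.145
p-value ≈ 0.1684
Decision: fail to reject H₀

Answer: t = 1.4524, fail to reject H₀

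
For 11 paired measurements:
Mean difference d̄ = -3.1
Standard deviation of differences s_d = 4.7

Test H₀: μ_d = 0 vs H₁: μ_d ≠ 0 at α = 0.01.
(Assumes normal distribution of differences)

df = n - 1 = 10
SE = s_d/√n = 4.7/√11 = 1.4171
t = d̄/SE = -3.1/1.4171 = -2.1876
Critical value: t_{0.005,10} = ±3.169
p-value ≈ 0.0536
Decision: fail to reject H₀

Answer: t = -2.1876, fail to reject H₀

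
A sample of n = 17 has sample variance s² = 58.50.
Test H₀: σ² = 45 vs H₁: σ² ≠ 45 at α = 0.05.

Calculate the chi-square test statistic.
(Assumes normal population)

df = n - 1 = 16
χ² = (n-1)s²/σ₀² = 16×58.50/45 = 20.8000
Critical values: χ²_{0.975,16} = 6.908, χ²_{0.025,16} = 28.845
Rejection region: χ² < 6.908 or χ² > 28.845
Decision: fail to reject H₀

Answer: χ² = 20.8000, fail to reject H₀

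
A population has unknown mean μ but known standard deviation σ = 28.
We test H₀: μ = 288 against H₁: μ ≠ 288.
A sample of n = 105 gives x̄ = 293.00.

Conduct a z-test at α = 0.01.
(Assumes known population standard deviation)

Answer: z = 1.8298, fail to reject H₀

Derivation:
Standard error: SE = σ/√n = 28/√105 = 2.7325
z-statistic: z = (x̄ - μ₀)/SE = (293.00 - 288)/2.7325 = 1.8298
Critical value: ±2.576
p-value = 0.0673
Decision: fail to reject H₀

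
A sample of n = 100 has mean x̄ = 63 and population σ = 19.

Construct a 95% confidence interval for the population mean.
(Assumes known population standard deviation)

Answer: (59.2760, 66.7240)

Derivation:
Confidence level: 95%, α = 0.05
z_0.025 = 1.960
SE = σ/√n = 19/√100 = 1.9000
Margin of error = 1.960 × 1.9000 = 3.7240
CI: x̄ ± margin = 63 ± 3.7240
CI: (59.2760, 66.7240)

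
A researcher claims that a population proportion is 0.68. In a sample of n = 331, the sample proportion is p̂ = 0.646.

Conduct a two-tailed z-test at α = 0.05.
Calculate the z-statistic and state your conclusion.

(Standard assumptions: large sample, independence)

H₀: p = 0.68, H₁: p ≠ 0.68
Standard error: SE = √(p₀(1-p₀)/n) = √(0.68×0.32/331) = 0.025640
z-statistic: z = (p̂ - p₀)/SE = (0.646 - 0.68)/0.025640 = -1.3261
Critical value: z_0.025 = ±1.960
p-value = 0.1848
Decision: fail to reject H₀ at α = 0.05

Answer: z = -1.3261, fail to reject H₀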